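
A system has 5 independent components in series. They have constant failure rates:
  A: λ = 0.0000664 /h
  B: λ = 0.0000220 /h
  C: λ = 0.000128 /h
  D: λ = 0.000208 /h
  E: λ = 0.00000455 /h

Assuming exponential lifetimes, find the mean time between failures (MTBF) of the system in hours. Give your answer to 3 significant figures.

2330

Series of exponential components: λ_sys = Σ λ_i
λ_sys = 0.0000664 + 0.0000220 + 0.000128 + 0.000208 + 0.00000455 = 4.2895e-04 /h
MTBF = 1 / λ_sys = 2330 h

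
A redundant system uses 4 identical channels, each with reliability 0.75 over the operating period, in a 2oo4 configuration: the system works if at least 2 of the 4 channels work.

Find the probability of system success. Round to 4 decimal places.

0.9492

R = Σ_{i=2}^{4} C(4,i) p^i (1−p)^{4−i} with p = 0.75
C(4,2)·0.75^2·0.25^2 = 0.210938
C(4,3)·0.75^3·0.25^1 = 0.421875
C(4,4)·0.75^4·0.25^0 = 0.316406
Sum = 0.9492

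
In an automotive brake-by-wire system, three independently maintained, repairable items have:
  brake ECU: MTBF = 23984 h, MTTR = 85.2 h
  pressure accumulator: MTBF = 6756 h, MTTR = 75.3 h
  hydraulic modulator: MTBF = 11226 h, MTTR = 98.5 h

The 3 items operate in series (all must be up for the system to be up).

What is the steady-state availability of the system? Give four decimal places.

A(brake ECU) = MTBF/(MTBF+MTTR) = 23984/(23984+85.2) = 0.996460
A(pressure accumulator) = MTBF/(MTBF+MTTR) = 6756/(6756+75.3) = 0.988977
A(hydraulic modulator) = MTBF/(MTBF+MTTR) = 11226/(11226+98.5) = 0.991302
Series availability: 0.996460 × 0.988977 × 0.991302 = 0.9769

0.9769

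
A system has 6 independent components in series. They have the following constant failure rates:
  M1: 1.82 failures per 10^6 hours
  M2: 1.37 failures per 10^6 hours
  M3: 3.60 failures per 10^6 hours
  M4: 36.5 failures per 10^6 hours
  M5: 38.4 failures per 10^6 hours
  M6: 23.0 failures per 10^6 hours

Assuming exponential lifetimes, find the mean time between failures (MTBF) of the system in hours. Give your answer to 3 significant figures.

9550

Series of exponential components: λ_sys = Σ λ_i
λ_sys = 0.00000182 + 0.00000137 + 0.00000360 + 0.0000365 + 0.0000384 + 0.0000230 = 1.0469e-04 /h
MTBF = 1 / λ_sys = 9550 h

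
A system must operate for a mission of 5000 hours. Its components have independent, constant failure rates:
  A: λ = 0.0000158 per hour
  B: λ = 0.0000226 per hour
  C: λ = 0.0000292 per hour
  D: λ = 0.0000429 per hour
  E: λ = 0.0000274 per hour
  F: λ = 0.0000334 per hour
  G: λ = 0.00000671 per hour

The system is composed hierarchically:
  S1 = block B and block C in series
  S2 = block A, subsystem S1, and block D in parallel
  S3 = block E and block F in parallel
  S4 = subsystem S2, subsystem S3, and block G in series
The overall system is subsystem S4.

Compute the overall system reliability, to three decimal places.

R(A) = exp(−0.0000158 × 5000) = 0.92404
R(B) = exp(−0.0000226 × 5000) = 0.89315
R(C) = exp(−0.0000292 × 5000) = 0.86416
R(D) = exp(−0.0000429 × 5000) = 0.80694
R(E) = exp(−0.0000274 × 5000) = 0.87197
R(F) = exp(−0.0000334 × 5000) = 0.84620
R(G) = exp(−0.00000671 × 5000) = 0.96701
Series (B and C): 0.89315 × 0.86416 = 0.77182
Parallel (A, [0.77182], and D): 1 − (1 − 0.92404)(1 − 0.77182)(1 − 0.80694) = 0.99665
Parallel (E and F): 1 − (1 − 0.87197)(1 − 0.84620) = 0.98031
Series ([0.99665], [0.98031], and G): 0.99665 × 0.98031 × 0.96701 = 0.945

0.945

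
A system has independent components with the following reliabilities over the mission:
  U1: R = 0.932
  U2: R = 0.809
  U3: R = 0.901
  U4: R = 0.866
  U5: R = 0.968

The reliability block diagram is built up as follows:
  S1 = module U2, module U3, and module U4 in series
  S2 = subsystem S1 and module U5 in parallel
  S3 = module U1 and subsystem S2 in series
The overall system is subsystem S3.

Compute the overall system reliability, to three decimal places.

0.921

Series (U2, U3, and U4): 0.80900 × 0.90100 × 0.86600 = 0.63124
Parallel ([0.63124] and U5): 1 − (1 − 0.63124)(1 − 0.96800) = 0.98820
Series (U1 and [0.98820]): 0.93200 × 0.98820 = 0.921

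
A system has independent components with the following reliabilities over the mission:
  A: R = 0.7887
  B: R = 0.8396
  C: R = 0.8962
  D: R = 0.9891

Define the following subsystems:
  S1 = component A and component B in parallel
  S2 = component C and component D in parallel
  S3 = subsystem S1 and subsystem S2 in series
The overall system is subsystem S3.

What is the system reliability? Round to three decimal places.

Parallel (A and B): 1 − (1 − 0.78870)(1 − 0.83960) = 0.96611
Parallel (C and D): 1 − (1 − 0.89620)(1 − 0.98910) = 0.99887
Series ([0.96611] and [0.99887]): 0.96611 × 0.99887 = 0.965

0.965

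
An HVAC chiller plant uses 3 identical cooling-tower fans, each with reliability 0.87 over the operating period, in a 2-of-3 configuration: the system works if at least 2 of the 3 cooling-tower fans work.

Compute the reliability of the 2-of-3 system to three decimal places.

0.954

R = Σ_{i=2}^{3} C(3,i) p^i (1−p)^{3−i} with p = 0.87
C(3,2)·0.87^2·0.13^1 = 0.29519
C(3,3)·0.87^3·0.13^0 = 0.65850
Sum = 0.954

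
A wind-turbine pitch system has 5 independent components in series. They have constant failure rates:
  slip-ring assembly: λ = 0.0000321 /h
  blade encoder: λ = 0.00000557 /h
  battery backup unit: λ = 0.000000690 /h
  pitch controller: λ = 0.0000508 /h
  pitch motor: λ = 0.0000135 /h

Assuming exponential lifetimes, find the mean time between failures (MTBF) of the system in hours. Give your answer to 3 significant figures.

Series of exponential components: λ_sys = Σ λ_i
λ_sys = 0.0000321 + 0.00000557 + 0.000000690 + 0.0000508 + 0.0000135 = 1.0266e-04 /h
MTBF = 1 / λ_sys = 9740 h

9740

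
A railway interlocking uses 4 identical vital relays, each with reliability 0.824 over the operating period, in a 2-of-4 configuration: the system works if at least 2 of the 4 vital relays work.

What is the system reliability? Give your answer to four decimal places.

0.9811

R = Σ_{i=2}^{4} C(4,i) p^i (1−p)^{4−i} with p = 0.824
C(4,2)·0.824^2·0.176^2 = 0.126192
C(4,3)·0.824^3·0.176^1 = 0.393871
C(4,4)·0.824^4·0.176^0 = 0.461008
Sum = 0.9811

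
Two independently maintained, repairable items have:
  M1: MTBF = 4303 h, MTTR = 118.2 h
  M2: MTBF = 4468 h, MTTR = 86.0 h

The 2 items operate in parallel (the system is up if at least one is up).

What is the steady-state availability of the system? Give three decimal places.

A(M1) = MTBF/(MTBF+MTTR) = 4303/(4303+118.2) = 0.973265
A(M2) = MTBF/(MTBF+MTTR) = 4468/(4468+86.0) = 0.981116
Parallel availability: 1 − (1 − 0.973265)(1 − 0.981116) = 0.999

0.999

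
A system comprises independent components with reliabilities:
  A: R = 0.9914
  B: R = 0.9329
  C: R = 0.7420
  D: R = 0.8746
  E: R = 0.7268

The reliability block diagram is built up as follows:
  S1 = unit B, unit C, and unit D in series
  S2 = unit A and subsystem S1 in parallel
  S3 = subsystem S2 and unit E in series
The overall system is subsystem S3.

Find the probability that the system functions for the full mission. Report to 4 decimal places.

Series (B, C, and D): 0.932900 × 0.742000 × 0.874600 = 0.605408
Parallel (A and [0.605408]): 1 − (1 − 0.991400)(1 − 0.605408) = 0.996607
Series ([0.996607] and E): 0.996607 × 0.726800 = 0.7243

0.7243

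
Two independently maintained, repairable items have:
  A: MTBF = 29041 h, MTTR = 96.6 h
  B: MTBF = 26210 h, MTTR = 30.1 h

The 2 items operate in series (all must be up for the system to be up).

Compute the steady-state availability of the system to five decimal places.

0.99554

A(A) = MTBF/(MTBF+MTTR) = 29041/(29041+96.6) = 0.996685
A(B) = MTBF/(MTBF+MTTR) = 26210/(26210+30.1) = 0.998853
Series availability: 0.996685 × 0.998853 = 0.99554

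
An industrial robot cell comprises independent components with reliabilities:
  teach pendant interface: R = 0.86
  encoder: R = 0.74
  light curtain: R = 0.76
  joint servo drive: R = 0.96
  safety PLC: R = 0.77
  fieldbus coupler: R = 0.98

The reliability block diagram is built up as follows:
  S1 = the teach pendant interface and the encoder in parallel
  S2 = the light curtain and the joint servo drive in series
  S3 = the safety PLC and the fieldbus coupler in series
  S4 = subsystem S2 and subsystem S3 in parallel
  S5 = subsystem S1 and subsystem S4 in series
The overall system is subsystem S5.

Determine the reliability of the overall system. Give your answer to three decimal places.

0.900

Parallel (teach pendant interface and encoder): 1 − (1 − 0.86000)(1 − 0.74000) = 0.96360
Series (light curtain and joint servo drive): 0.76000 × 0.96000 = 0.72960
Series (safety PLC and fieldbus coupler): 0.77000 × 0.98000 = 0.75460
Parallel ([0.72960] and [0.75460]): 1 − (1 − 0.72960)(1 − 0.75460) = 0.93364
Series ([0.96360] and [0.93364]): 0.96360 × 0.93364 = 0.900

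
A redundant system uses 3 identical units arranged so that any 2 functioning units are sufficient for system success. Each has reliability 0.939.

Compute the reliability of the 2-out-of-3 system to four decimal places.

0.9893

R = Σ_{i=2}^{3} C(3,i) p^i (1−p)^{3−i} with p = 0.939
C(3,2)·0.939^2·0.061^1 = 0.161355
C(3,3)·0.939^3·0.061^0 = 0.827936
Sum = 0.9893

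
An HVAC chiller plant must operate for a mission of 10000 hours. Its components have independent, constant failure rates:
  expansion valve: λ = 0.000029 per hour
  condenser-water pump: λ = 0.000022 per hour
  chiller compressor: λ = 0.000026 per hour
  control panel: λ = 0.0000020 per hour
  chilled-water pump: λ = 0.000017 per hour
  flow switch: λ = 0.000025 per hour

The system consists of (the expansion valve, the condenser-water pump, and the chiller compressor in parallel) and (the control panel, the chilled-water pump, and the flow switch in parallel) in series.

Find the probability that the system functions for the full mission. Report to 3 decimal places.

0.988

R(expansion valve) = exp(−0.000029 × 10000) = 0.74826
R(condenser-water pump) = exp(−0.000022 × 10000) = 0.80252
R(chiller compressor) = exp(−0.000026 × 10000) = 0.77105
R(control panel) = exp(−0.0000020 × 10000) = 0.98020
R(chilled-water pump) = exp(−0.000017 × 10000) = 0.84366
R(flow switch) = exp(−0.000025 × 10000) = 0.77880
Parallel (expansion valve, condenser-water pump, and chiller compressor): 1 − (1 − 0.74826)(1 − 0.80252)(1 − 0.77105) = 0.98862
Parallel (control panel, chilled-water pump, and flow switch): 1 − (1 − 0.98020)(1 − 0.84366)(1 − 0.77880) = 0.99932
Series ([0.98862] and [0.99932]): 0.98862 × 0.99932 = 0.988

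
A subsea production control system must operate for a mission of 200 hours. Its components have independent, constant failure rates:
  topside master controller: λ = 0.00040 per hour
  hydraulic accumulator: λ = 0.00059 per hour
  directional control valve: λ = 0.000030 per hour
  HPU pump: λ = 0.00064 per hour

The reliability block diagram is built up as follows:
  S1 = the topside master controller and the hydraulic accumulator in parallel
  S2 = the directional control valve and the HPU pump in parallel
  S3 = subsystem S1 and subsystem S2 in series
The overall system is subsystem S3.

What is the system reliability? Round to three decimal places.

0.991

R(topside master controller) = exp(−0.00040 × 200) = 0.92312
R(hydraulic accumulator) = exp(−0.00059 × 200) = 0.88870
R(directional control valve) = exp(−0.000030 × 200) = 0.99402
R(HPU pump) = exp(−0.00064 × 200) = 0.87985
Parallel (topside master controller and hydraulic accumulator): 1 − (1 − 0.92312)(1 − 0.88870) = 0.99144
Parallel (directional control valve and HPU pump): 1 − (1 − 0.99402)(1 − 0.87985) = 0.99928
Series ([0.99144] and [0.99928]): 0.99144 × 0.99928 = 0.991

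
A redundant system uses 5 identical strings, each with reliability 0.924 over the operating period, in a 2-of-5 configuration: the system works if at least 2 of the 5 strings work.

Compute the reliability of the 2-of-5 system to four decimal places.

R = Σ_{i=2}^{5} C(5,i) p^i (1−p)^{5−i} with p = 0.924
C(5,2)·0.924^2·0.076^3 = 0.003748
C(5,3)·0.924^3·0.076^2 = 0.045566
C(5,4)·0.924^4·0.076^1 = 0.276995
C(5,5)·0.924^5·0.076^0 = 0.673535
Sum = 0.9998

0.9998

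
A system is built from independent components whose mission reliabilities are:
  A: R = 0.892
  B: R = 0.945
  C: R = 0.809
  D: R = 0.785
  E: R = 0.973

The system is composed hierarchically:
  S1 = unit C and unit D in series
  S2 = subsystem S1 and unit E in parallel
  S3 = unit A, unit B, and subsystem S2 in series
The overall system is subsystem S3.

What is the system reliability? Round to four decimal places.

0.8346

Series (C and D): 0.809000 × 0.785000 = 0.635065
Parallel ([0.635065] and E): 1 − (1 − 0.635065)(1 − 0.973000) = 0.990147
Series (A, B, and [0.990147]): 0.892000 × 0.945000 × 0.990147 = 0.8346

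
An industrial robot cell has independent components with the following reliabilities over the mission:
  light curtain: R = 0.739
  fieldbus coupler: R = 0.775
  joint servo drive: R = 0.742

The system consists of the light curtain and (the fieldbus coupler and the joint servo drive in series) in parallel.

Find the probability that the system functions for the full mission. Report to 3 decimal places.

0.889

Series (fieldbus coupler and joint servo drive): 0.77500 × 0.74200 = 0.57505
Parallel (light curtain and [0.57505]): 1 − (1 − 0.73900)(1 − 0.57505) = 0.889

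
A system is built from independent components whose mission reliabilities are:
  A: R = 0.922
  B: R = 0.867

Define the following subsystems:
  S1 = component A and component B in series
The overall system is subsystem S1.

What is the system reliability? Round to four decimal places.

0.7994

Series (A and B): 0.922000 × 0.867000 = 0.7994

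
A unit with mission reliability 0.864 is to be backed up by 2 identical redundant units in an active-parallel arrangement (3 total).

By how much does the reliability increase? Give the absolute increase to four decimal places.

0.1335

R_before = 0.864
R_after = 1 − (1 − 0.864)^3 = 0.9975
ΔR = 0.9975 − 0.864 = 0.1335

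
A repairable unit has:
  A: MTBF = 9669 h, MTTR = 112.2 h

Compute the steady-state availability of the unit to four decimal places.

0.9885

A(A) = MTBF/(MTBF+MTTR) = 9669/(9669+112.2) = 0.9885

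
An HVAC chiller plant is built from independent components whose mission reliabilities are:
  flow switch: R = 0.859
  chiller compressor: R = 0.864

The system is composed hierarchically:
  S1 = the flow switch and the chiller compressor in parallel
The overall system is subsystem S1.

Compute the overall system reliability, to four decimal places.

Parallel (flow switch and chiller compressor): 1 − (1 − 0.859000)(1 − 0.864000) = 0.9808

0.9808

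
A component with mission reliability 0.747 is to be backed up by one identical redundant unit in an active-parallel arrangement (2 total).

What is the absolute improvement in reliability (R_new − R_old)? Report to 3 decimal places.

R_before = 0.747
R_after = 1 − (1 − 0.747)^2 = 0.936
ΔR = 0.936 − 0.747 = 0.189

0.189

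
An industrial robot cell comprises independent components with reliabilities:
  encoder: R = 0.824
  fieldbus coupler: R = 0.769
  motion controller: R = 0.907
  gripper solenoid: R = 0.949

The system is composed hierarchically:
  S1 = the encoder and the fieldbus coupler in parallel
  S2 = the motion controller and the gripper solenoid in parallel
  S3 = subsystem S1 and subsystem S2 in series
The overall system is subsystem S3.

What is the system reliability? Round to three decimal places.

Parallel (encoder and fieldbus coupler): 1 − (1 − 0.82400)(1 − 0.76900) = 0.95934
Parallel (motion controller and gripper solenoid): 1 − (1 − 0.90700)(1 − 0.94900) = 0.99526
Series ([0.95934] and [0.99526]): 0.95934 × 0.99526 = 0.955

0.955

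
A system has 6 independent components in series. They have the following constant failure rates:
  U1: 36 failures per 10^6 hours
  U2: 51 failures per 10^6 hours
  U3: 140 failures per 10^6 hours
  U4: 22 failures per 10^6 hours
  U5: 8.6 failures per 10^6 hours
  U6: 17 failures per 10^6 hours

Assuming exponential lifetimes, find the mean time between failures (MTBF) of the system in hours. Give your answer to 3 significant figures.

3640

Series of exponential components: λ_sys = Σ λ_i
λ_sys = 0.000036 + 0.000051 + 0.00014 + 0.000022 + 0.0000086 + 0.000017 = 2.7460e-04 /h
MTBF = 1 / λ_sys = 3640 h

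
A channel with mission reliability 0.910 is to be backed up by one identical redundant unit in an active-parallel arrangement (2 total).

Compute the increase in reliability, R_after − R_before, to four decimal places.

0.0819

R_before = 0.910
R_after = 1 − (1 − 0.910)^2 = 0.9919
ΔR = 0.9919 − 0.910 = 0.0819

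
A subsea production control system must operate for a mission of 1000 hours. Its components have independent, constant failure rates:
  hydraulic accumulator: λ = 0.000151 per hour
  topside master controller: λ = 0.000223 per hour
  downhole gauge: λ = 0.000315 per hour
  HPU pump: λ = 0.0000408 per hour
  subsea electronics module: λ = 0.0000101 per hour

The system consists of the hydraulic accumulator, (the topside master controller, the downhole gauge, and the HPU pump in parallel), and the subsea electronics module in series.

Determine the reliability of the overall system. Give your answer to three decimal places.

0.849

R(hydraulic accumulator) = exp(−0.000151 × 1000) = 0.85985
R(topside master controller) = exp(−0.000223 × 1000) = 0.80011
R(downhole gauge) = exp(−0.000315 × 1000) = 0.72979
R(HPU pump) = exp(−0.0000408 × 1000) = 0.96002
R(subsea electronics module) = exp(−0.0000101 × 1000) = 0.98995
Parallel (topside master controller, downhole gauge, and HPU pump): 1 − (1 − 0.80011)(1 − 0.72979)(1 − 0.96002) = 0.99784
Series (hydraulic accumulator, [0.99784], and subsea electronics module): 0.85985 × 0.99784 × 0.98995 = 0.849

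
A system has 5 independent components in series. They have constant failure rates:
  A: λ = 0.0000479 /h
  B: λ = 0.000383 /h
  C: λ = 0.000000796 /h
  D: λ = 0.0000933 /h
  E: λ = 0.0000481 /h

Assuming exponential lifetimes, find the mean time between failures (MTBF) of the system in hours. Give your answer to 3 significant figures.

Series of exponential components: λ_sys = Σ λ_i
λ_sys = 0.0000479 + 0.000383 + 0.000000796 + 0.0000933 + 0.0000481 = 5.7310e-04 /h
MTBF = 1 / λ_sys = 1740 h

1740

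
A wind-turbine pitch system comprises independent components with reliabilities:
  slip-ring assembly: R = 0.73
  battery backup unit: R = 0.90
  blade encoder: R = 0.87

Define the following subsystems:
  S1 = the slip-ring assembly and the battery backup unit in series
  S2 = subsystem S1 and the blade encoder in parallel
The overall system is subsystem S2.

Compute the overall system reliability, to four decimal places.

Series (slip-ring assembly and battery backup unit): 0.730000 × 0.900000 = 0.657000
Parallel ([0.657000] and blade encoder): 1 − (1 − 0.657000)(1 − 0.870000) = 0.9554

0.9554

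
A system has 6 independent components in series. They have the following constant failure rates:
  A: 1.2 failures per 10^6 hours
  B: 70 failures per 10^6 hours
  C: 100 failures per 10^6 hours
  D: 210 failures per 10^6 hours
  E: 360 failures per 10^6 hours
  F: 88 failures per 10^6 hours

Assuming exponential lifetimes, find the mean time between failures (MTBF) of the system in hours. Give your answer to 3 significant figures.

Series of exponential components: λ_sys = Σ λ_i
λ_sys = 0.0000012 + 0.000070 + 0.00010 + 0.00021 + 0.00036 + 0.000088 = 8.2920e-04 /h
MTBF = 1 / λ_sys = 1210 h

1210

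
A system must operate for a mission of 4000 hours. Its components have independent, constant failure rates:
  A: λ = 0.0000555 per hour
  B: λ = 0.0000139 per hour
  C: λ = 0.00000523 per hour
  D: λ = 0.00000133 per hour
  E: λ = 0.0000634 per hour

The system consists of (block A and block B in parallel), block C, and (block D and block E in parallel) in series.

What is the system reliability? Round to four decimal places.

R(A) = exp(−0.0000555 × 4000) = 0.800915
R(B) = exp(−0.0000139 × 4000) = 0.945917
R(C) = exp(−0.00000523 × 4000) = 0.979297
R(D) = exp(−0.00000133 × 4000) = 0.994694
R(E) = exp(−0.0000634 × 4000) = 0.776002
Parallel (A and B): 1 − (1 − 0.800915)(1 − 0.945917) = 0.989233
Parallel (D and E): 1 − (1 − 0.994694)(1 − 0.776002) = 0.998811
Series ([0.989233], C, and [0.998811]): 0.989233 × 0.979297 × 0.998811 = 0.9676

0.9676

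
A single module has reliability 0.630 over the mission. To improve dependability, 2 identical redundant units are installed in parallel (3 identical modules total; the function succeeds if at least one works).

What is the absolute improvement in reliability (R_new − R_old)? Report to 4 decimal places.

0.3193

R_before = 0.630
R_after = 1 − (1 − 0.630)^3 = 0.9493
ΔR = 0.9493 − 0.630 = 0.3193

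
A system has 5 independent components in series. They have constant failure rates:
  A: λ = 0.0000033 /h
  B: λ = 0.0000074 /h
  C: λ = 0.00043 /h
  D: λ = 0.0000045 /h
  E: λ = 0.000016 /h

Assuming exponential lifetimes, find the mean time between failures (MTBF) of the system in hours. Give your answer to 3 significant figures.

2170

Series of exponential components: λ_sys = Σ λ_i
λ_sys = 0.0000033 + 0.0000074 + 0.00043 + 0.0000045 + 0.000016 = 4.6120e-04 /h
MTBF = 1 / λ_sys = 2170 h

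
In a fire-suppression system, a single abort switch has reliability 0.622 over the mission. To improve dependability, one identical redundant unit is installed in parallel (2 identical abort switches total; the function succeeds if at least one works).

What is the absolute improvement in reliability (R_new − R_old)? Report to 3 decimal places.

0.235

R_before = 0.622
R_after = 1 − (1 − 0.622)^2 = 0.857
ΔR = 0.857 − 0.622 = 0.235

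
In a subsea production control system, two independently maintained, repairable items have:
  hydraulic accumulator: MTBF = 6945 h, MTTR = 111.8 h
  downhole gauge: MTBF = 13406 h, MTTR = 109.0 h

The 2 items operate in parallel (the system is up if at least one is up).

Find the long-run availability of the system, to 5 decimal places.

0.99987

A(hydraulic accumulator) = MTBF/(MTBF+MTTR) = 6945/(6945+111.8) = 0.984157
A(downhole gauge) = MTBF/(MTBF+MTTR) = 13406/(13406+109.0) = 0.991935
Parallel availability: 1 − (1 − 0.984157)(1 − 0.991935) = 0.99987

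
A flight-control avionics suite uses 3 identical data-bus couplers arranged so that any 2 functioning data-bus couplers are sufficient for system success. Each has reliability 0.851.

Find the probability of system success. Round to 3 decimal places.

R = Σ_{i=2}^{3} C(3,i) p^i (1−p)^{3−i} with p = 0.851
C(3,2)·0.851^2·0.149^1 = 0.32372
C(3,3)·0.851^3·0.149^0 = 0.61630
Sum = 0.940

0.940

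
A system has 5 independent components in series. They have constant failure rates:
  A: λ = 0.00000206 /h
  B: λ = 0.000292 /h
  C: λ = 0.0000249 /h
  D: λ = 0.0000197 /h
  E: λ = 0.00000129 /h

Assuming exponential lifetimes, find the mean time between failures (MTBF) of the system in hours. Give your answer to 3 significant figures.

Series of exponential components: λ_sys = Σ λ_i
λ_sys = 0.00000206 + 0.000292 + 0.0000249 + 0.0000197 + 0.00000129 = 3.3995e-04 /h
MTBF = 1 / λ_sys = 2940 h

2940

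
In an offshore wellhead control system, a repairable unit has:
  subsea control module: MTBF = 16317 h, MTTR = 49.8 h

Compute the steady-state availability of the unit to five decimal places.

A(subsea control module) = MTBF/(MTBF+MTTR) = 16317/(16317+49.8) = 0.99696

0.99696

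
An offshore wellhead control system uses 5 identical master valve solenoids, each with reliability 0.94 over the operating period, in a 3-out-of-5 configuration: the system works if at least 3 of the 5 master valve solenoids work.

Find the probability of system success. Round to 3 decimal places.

0.998

R = Σ_{i=3}^{5} C(5,i) p^i (1−p)^{5−i} with p = 0.94
C(5,3)·0.94^3·0.06^2 = 0.02990
C(5,4)·0.94^4·0.06^1 = 0.23422
C(5,5)·0.94^5·0.06^0 = 0.73390
Sum = 0.998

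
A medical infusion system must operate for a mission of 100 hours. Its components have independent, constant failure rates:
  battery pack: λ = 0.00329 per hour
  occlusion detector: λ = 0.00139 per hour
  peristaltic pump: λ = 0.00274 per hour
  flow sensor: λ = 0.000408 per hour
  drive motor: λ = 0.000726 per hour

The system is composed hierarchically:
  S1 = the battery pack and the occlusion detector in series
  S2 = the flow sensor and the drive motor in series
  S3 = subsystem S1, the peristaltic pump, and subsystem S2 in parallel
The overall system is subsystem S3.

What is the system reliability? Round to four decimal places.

R(battery pack) = exp(−0.00329 × 100) = 0.719643
R(occlusion detector) = exp(−0.00139 × 100) = 0.870228
R(peristaltic pump) = exp(−0.00274 × 100) = 0.760332
R(flow sensor) = exp(−0.000408 × 100) = 0.960021
R(drive motor) = exp(−0.000726 × 100) = 0.929973
Series (battery pack and occlusion detector): 0.719643 × 0.870228 = 0.626253
Series (flow sensor and drive motor): 0.960021 × 0.929973 = 0.892794
Parallel ([0.626253], peristaltic pump, and [0.892794]): 1 − (1 − 0.626253)(1 − 0.760332)(1 − 0.892794) = 0.9904

0.9904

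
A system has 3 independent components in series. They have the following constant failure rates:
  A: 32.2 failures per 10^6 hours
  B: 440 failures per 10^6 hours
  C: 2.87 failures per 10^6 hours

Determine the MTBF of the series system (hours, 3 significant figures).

2100

Series of exponential components: λ_sys = Σ λ_i
λ_sys = 0.0000322 + 0.000440 + 0.00000287 = 4.7507e-04 /h
MTBF = 1 / λ_sys = 2100 h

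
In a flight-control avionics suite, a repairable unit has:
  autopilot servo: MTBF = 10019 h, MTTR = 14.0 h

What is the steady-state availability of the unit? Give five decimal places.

A(autopilot servo) = MTBF/(MTBF+MTTR) = 10019/(10019+14.0) = 0.99860

0.99860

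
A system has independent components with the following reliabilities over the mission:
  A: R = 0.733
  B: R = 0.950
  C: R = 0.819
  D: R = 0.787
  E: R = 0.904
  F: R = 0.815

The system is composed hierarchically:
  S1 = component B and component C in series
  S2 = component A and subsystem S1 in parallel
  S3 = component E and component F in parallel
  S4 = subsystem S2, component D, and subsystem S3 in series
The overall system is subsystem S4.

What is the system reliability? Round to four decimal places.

0.7272

Series (B and C): 0.950000 × 0.819000 = 0.778050
Parallel (A and [0.778050]): 1 − (1 − 0.733000)(1 − 0.778050) = 0.940739
Parallel (E and F): 1 − (1 − 0.904000)(1 − 0.815000) = 0.982240
Series ([0.940739], D, and [0.982240]): 0.940739 × 0.787000 × 0.982240 = 0.7272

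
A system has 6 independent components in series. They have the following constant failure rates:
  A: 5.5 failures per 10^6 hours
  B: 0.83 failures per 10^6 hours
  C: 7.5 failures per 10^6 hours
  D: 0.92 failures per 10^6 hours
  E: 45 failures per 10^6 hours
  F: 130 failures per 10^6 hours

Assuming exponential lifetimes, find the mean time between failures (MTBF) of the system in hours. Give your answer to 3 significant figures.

Series of exponential components: λ_sys = Σ λ_i
λ_sys = 0.0000055 + 0.00000083 + 0.0000075 + 0.00000092 + 0.000045 + 0.00013 = 1.8975e-04 /h
MTBF = 1 / λ_sys = 5270 h

5270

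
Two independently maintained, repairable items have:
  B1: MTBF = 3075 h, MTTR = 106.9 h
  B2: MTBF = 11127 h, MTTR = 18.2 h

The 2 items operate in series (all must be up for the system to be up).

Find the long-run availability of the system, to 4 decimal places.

A(B1) = MTBF/(MTBF+MTTR) = 3075/(3075+106.9) = 0.966404
A(B2) = MTBF/(MTBF+MTTR) = 11127/(11127+18.2) = 0.998367
Series availability: 0.966404 × 0.998367 = 0.9648

0.9648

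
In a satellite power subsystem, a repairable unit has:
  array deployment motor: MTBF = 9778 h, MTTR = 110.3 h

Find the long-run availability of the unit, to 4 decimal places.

A(array deployment motor) = MTBF/(MTBF+MTTR) = 9778/(9778+110.3) = 0.9888

0.9888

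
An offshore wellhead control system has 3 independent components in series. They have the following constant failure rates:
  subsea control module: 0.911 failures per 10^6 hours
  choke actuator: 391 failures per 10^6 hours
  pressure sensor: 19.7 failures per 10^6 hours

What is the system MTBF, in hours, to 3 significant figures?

2430

Series of exponential components: λ_sys = Σ λ_i
λ_sys = 0.000000911 + 0.000391 + 0.0000197 = 4.1161e-04 /h
MTBF = 1 / λ_sys = 2430 h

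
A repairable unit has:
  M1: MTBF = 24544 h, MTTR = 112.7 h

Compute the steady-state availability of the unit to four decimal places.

0.9954

A(M1) = MTBF/(MTBF+MTTR) = 24544/(24544+112.7) = 0.9954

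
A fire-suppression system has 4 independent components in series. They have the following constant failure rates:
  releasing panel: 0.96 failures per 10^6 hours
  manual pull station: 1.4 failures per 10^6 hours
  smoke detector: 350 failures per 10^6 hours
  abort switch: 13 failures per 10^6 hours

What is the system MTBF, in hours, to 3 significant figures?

2740

Series of exponential components: λ_sys = Σ λ_i
λ_sys = 0.00000096 + 0.0000014 + 0.00035 + 0.000013 = 3.6536e-04 /h
MTBF = 1 / λ_sys = 2740 h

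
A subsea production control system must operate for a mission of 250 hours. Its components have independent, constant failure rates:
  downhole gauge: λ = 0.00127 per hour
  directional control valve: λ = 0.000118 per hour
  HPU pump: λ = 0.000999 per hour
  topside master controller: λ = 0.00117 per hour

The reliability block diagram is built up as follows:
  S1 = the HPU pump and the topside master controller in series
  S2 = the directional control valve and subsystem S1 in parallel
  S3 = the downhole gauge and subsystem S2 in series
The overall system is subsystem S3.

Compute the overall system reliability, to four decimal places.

R(downhole gauge) = exp(−0.00127 × 250) = 0.727967
R(directional control valve) = exp(−0.000118 × 250) = 0.970931
R(HPU pump) = exp(−0.000999 × 250) = 0.778996
R(topside master controller) = exp(−0.00117 × 250) = 0.746395
Series (HPU pump and topside master controller): 0.778996 × 0.746395 = 0.581439
Parallel (directional control valve and [0.581439]): 1 − (1 − 0.970931)(1 − 0.581439) = 0.987833
Series (downhole gauge and [0.987833]): 0.727967 × 0.987833 = 0.7191

0.7191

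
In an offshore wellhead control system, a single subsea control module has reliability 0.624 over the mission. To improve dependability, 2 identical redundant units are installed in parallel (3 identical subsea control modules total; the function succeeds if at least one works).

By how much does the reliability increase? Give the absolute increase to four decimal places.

R_before = 0.624
R_after = 1 − (1 − 0.624)^3 = 0.9468
ΔR = 0.9468 − 0.624 = 0.3228

0.3228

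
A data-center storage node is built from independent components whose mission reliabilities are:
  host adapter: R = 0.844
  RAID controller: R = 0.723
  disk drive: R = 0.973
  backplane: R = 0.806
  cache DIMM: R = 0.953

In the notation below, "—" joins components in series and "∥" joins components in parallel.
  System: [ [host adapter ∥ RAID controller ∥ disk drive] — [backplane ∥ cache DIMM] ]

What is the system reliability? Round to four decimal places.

Parallel (host adapter, RAID controller, and disk drive): 1 − (1 − 0.844000)(1 − 0.723000)(1 − 0.973000) = 0.998833
Parallel (backplane and cache DIMM): 1 − (1 − 0.806000)(1 − 0.953000) = 0.990882
Series ([0.998833] and [0.990882]): 0.998833 × 0.990882 = 0.9897

0.9897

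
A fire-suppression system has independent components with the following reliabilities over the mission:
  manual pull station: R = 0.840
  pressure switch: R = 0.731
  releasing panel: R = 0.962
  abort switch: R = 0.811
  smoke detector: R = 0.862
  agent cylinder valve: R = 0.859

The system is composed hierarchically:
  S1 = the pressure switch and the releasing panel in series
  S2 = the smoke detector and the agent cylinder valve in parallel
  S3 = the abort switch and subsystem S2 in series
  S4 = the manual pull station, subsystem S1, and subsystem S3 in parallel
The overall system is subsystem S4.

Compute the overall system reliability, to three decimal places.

Series (pressure switch and releasing panel): 0.73100 × 0.96200 = 0.70322
Parallel (smoke detector and agent cylinder valve): 1 − (1 − 0.86200)(1 − 0.85900) = 0.98054
Series (abort switch and [0.98054]): 0.81100 × 0.98054 = 0.79522
Parallel (manual pull station, [0.70322], and [0.79522]): 1 − (1 − 0.84000)(1 − 0.70322)(1 − 0.79522) = 0.990

0.990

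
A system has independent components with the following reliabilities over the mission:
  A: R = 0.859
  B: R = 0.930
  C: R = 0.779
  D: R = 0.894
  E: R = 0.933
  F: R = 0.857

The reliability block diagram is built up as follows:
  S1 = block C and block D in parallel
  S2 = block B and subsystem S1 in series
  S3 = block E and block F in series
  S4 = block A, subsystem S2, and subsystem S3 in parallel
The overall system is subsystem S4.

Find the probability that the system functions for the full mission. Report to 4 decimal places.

0.9974

Parallel (C and D): 1 − (1 − 0.779000)(1 − 0.894000) = 0.976574
Series (B and [0.976574]): 0.930000 × 0.976574 = 0.908214
Series (E and F): 0.933000 × 0.857000 = 0.799581
Parallel (A, [0.908214], and [0.799581]): 1 − (1 − 0.859000)(1 − 0.908214)(1 − 0.799581) = 0.9974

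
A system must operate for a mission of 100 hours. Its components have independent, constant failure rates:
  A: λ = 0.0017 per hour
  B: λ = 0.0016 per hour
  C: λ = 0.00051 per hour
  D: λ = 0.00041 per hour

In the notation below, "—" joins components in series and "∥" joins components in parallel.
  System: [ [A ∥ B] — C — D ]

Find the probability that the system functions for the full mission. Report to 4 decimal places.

R(A) = exp(−0.0017 × 100) = 0.843665
R(B) = exp(−0.0016 × 100) = 0.852144
R(C) = exp(−0.00051 × 100) = 0.950279
R(D) = exp(−0.00041 × 100) = 0.959829
Parallel (A and B): 1 − (1 − 0.843665)(1 − 0.852144) = 0.976885
Series ([0.976885], C, and D): 0.976885 × 0.950279 × 0.959829 = 0.8910

0.8910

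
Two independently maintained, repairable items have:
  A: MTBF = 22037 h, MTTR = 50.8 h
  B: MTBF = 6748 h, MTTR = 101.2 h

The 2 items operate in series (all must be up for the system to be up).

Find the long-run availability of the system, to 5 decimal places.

0.98296

A(A) = MTBF/(MTBF+MTTR) = 22037/(22037+50.8) = 0.997700
A(B) = MTBF/(MTBF+MTTR) = 6748/(6748+101.2) = 0.985225
Series availability: 0.997700 × 0.985225 = 0.98296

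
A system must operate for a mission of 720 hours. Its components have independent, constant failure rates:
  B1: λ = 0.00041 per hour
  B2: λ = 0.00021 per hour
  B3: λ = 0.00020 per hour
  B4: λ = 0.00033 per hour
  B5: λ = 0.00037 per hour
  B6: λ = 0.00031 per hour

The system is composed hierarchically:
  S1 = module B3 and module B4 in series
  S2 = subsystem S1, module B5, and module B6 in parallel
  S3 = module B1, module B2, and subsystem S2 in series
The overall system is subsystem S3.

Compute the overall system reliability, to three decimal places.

0.630

R(B1) = exp(−0.00041 × 720) = 0.74438
R(B2) = exp(−0.00021 × 720) = 0.85968
R(B3) = exp(−0.00020 × 720) = 0.86589
R(B4) = exp(−0.00033 × 720) = 0.78852
R(B5) = exp(−0.00037 × 720) = 0.76613
R(B6) = exp(−0.00031 × 720) = 0.79995
Series (B3 and B4): 0.86589 × 0.78852 = 0.68277
Parallel ([0.68277], B5, and B6): 1 − (1 − 0.68277)(1 − 0.76613)(1 − 0.79995) = 0.98516
Series (B1, B2, and [0.98516]): 0.74438 × 0.85968 × 0.98516 = 0.630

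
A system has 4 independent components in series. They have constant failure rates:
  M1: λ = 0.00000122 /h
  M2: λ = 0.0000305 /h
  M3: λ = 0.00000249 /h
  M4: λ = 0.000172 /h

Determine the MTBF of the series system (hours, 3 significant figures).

Series of exponential components: λ_sys = Σ λ_i
λ_sys = 0.00000122 + 0.0000305 + 0.00000249 + 0.000172 = 2.0621e-04 /h
MTBF = 1 / λ_sys = 4850 h

4850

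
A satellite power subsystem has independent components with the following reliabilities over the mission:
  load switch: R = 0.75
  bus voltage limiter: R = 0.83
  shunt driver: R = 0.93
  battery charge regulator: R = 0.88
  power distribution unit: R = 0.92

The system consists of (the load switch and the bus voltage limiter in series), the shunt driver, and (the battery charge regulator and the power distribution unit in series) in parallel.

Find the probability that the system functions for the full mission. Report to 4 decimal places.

Series (load switch and bus voltage limiter): 0.750000 × 0.830000 = 0.622500
Series (battery charge regulator and power distribution unit): 0.880000 × 0.920000 = 0.809600
Parallel ([0.622500], shunt driver, and [0.809600]): 1 − (1 − 0.622500)(1 − 0.930000)(1 − 0.809600) = 0.9950

0.9950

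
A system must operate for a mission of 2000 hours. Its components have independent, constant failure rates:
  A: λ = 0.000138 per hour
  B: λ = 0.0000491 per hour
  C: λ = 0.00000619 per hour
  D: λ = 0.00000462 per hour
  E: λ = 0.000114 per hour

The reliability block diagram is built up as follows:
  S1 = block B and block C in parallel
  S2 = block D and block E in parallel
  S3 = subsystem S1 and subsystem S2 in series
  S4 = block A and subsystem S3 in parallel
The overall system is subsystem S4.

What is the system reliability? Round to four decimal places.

R(A) = exp(−0.000138 × 2000) = 0.758813
R(B) = exp(−0.0000491 × 2000) = 0.906468
R(C) = exp(−0.00000619 × 2000) = 0.987696
R(D) = exp(−0.00000462 × 2000) = 0.990803
R(E) = exp(−0.000114 × 2000) = 0.796124
Parallel (B and C): 1 − (1 − 0.906468)(1 − 0.987696) = 0.998849
Parallel (D and E): 1 − (1 − 0.990803)(1 − 0.796124) = 0.998125
Series ([0.998849] and [0.998125]): 0.998849 × 0.998125 = 0.996976
Parallel (A and [0.996976]): 1 − (1 − 0.758813)(1 − 0.996976) = 0.9993

0.9993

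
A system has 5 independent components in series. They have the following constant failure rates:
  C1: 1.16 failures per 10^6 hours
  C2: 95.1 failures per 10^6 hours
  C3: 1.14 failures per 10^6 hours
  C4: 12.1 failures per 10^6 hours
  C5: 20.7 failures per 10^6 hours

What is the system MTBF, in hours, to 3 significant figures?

Series of exponential components: λ_sys = Σ λ_i
λ_sys = 0.00000116 + 0.0000951 + 0.00000114 + 0.0000121 + 0.0000207 = 1.3020e-04 /h
MTBF = 1 / λ_sys = 7680 h

7680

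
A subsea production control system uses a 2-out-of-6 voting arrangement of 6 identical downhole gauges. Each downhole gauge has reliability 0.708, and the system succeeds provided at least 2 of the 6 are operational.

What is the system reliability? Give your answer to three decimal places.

0.990

R = Σ_{i=2}^{6} C(6,i) p^i (1−p)^{6−i} with p = 0.708
C(6,2)·0.708^2·0.292^4 = 0.05466
C(6,3)·0.708^3·0.292^3 = 0.17672
C(6,4)·0.708^4·0.292^2 = 0.32136
C(6,5)·0.708^5·0.292^1 = 0.31167
C(6,6)·0.708^6·0.292^0 = 0.12595
Sum = 0.990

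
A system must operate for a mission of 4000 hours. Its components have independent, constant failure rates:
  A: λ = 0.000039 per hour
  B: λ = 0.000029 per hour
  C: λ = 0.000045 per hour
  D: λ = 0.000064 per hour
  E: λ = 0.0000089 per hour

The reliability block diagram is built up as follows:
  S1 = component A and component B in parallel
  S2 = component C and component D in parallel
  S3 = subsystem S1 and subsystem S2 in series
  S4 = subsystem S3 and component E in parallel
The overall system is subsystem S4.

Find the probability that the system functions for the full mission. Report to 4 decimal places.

0.9982

R(A) = exp(−0.000039 × 4000) = 0.855559
R(B) = exp(−0.000029 × 4000) = 0.890475
R(C) = exp(−0.000045 × 4000) = 0.835270
R(D) = exp(−0.000064 × 4000) = 0.774142
R(E) = exp(−0.0000089 × 4000) = 0.965026
Parallel (A and B): 1 − (1 − 0.855559)(1 − 0.890475) = 0.984180
Parallel (C and D): 1 − (1 − 0.835270)(1 − 0.774142) = 0.962794
Series ([0.984180] and [0.962794]): 0.984180 × 0.962794 = 0.947563
Parallel ([0.947563] and E): 1 − (1 − 0.947563)(1 − 0.965026) = 0.9982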